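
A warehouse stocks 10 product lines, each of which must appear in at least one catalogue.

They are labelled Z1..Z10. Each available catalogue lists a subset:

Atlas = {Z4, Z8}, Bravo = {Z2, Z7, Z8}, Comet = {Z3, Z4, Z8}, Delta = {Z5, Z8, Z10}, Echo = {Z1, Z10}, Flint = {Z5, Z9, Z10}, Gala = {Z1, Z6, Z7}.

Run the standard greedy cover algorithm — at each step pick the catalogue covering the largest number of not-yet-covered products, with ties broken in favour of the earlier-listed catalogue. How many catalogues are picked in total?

Greedy: pick Bravo (covers 3 new) → pick Flint (covers 3 new) → pick Comet (covers 2 new) → pick Gala (covers 2 new). Total picks: 4.

4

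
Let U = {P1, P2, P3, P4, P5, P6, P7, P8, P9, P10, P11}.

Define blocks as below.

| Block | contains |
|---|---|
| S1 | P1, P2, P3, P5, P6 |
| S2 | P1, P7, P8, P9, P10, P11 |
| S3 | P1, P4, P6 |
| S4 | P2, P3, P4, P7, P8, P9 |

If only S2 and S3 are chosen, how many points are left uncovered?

Union of S2, S3 = {P1, P4, P6, P7, P8, P9, P10, P11}.
Not covered: P2, P3, P5 — 3 points.

3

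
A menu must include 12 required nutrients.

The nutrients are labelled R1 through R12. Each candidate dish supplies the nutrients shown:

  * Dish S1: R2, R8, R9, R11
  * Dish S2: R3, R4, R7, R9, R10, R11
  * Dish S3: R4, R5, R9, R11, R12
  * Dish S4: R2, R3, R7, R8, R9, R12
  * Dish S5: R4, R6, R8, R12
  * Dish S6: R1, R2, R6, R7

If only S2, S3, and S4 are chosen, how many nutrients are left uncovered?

2

Union of S2, S3, S4 = {R2, R3, R4, R5, R7, R8, R9, R10, R11, R12}.
Not covered: R1, R6 — 2 nutrients.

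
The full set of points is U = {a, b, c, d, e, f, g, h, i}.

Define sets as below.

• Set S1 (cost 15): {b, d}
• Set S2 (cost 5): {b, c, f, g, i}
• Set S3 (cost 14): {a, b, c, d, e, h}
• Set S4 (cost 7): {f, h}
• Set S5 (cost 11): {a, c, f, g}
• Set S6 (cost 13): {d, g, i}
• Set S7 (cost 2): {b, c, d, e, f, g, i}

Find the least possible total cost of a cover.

S3, S7 together cover every point (S3 ∪ S7 = {a, b, c, d, e, f, g, h, i}); total cost 14 + 2 = 16.
No covering selection has total cost below 16.

16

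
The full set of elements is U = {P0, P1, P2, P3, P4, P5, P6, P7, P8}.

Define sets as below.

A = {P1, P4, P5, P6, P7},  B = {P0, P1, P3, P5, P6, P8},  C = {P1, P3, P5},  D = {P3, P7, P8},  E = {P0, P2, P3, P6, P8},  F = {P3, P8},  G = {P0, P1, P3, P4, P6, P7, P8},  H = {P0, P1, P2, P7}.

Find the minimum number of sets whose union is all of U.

2

A and E cover everything between them: the union {P0, P1, P2, P3, P4, P5, P6, P7, P8} is all of U.
No single set has all 9 elements (the largest, G, has 7), so 2 is optimal.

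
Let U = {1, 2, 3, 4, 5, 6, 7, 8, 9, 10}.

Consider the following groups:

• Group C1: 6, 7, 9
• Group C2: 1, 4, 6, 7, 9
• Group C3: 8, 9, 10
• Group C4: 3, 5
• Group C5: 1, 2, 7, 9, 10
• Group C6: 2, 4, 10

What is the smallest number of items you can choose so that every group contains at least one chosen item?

H = {5, 9, 10} meets every group (each contains at least one member of H), and |H| = 3.
The groups C1, C4, C6 are pairwise disjoint, so any hitting set needs a separate item for each — at least 3. Hence 3 is optimal.

3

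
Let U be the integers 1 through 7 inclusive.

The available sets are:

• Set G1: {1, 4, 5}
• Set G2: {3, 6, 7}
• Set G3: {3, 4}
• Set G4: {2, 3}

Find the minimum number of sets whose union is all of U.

G1, G2, and G4 cover everything between them: the union {1, 2, 3, 4, 5, 6, 7} is all of U.
Each set has at most 3 items, and 2·3 = 6 < 7 — so at least 3 sets are needed, and 3 is optimal.

3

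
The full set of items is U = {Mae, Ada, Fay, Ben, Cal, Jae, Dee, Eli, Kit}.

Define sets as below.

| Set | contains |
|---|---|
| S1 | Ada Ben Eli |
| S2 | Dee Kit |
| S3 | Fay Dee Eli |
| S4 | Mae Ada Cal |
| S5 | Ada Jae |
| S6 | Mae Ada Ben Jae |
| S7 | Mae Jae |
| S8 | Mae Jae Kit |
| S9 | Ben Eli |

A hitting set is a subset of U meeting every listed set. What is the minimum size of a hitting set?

H = {Mae, Ada, Dee, Eli} meets every set (each contains at least one member of H), and |H| = 4.
No choice of 3 items meets every set, so 4 is the minimum.

4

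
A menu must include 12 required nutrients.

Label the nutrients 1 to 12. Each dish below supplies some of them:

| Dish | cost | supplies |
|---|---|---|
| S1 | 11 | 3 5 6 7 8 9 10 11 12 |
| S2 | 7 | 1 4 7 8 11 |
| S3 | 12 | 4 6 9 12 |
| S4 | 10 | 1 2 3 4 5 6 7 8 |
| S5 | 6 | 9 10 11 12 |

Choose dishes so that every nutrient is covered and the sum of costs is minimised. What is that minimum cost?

16

S4, S5 together cover every nutrient (S4 ∪ S5 = {1, 2, 3, 4, 5, 6, 7, 8, 9, 10, 11, 12}); total cost 10 + 6 = 16.
The greedy pick S1, S4 costs 21; no covering selection beats 16.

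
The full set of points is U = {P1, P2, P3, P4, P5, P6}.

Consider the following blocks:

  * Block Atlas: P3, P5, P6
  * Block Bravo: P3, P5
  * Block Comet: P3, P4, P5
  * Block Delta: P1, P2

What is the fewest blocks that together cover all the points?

Atlas and Comet and Delta together: Atlas ∪ Comet ∪ Delta = {P1, P2, P3, P4, P5, P6} — every point is covered.
Only Delta contains P1, so Delta is forced; the remaining 4 points need at least 2 more blocks (each remaining block adds at most 3) — so at least 3 blocks are needed, and 3 is optimal.

3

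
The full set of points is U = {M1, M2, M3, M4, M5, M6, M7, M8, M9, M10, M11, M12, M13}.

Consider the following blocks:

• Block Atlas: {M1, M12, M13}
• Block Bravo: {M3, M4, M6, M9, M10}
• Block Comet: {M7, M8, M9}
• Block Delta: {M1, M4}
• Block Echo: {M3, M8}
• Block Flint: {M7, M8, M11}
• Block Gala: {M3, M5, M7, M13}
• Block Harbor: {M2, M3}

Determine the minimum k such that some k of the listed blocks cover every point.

5

Atlas, Bravo, Flint, Gala, and Harbor cover everything between them: the union {M1, M2, M3, M4, M5, M6, M7, M8, M9, M10, M11, M12, M13} is all of U.
No 4 of the 8 blocks cover everything (all 70 combinations miss at least one point), so 5 is optimal.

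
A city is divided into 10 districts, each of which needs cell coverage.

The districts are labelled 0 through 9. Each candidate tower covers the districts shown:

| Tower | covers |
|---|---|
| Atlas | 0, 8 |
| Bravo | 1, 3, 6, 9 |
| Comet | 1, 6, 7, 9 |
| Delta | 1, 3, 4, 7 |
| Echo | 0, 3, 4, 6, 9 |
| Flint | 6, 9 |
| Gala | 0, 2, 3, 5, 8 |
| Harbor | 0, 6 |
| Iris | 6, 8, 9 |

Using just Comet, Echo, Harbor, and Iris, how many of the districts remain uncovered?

Union of Comet, Echo, Harbor, Iris = {0, 1, 3, 4, 6, 7, 8, 9}.
Not covered: 2, 5 — 2 districts.

2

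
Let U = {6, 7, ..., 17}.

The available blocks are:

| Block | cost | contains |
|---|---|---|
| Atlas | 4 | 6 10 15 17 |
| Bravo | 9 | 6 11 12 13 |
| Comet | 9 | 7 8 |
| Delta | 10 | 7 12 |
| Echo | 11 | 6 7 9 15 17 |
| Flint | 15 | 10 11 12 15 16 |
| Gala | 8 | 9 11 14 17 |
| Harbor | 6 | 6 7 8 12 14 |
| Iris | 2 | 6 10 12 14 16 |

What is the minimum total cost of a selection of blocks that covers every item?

28

Bravo, Echo, Harbor, Iris together cover every item (Bravo ∪ Echo ∪ Harbor ∪ Iris = {6, 7, 8, 9, 10, 11, 12, 13, 14, 15, 16, 17}); total cost 9 + 11 + 6 + 2 = 28.
The greedy pick Iris, Atlas, Harbor, Gala, Bravo costs 29; no covering selection beats 28.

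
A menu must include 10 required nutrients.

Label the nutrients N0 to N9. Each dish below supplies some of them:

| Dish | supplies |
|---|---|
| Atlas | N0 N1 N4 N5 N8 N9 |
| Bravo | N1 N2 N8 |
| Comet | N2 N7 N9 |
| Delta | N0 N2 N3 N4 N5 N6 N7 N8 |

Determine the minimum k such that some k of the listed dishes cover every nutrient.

Take {Atlas, Delta}. Their union is {N0, N1, N2, N3, N4, N5, N6, N7, N8, N9}, which is all 10 nutrients.
No single dish has all 10 nutrients (the largest, Delta, has 8), so 2 is optimal.

2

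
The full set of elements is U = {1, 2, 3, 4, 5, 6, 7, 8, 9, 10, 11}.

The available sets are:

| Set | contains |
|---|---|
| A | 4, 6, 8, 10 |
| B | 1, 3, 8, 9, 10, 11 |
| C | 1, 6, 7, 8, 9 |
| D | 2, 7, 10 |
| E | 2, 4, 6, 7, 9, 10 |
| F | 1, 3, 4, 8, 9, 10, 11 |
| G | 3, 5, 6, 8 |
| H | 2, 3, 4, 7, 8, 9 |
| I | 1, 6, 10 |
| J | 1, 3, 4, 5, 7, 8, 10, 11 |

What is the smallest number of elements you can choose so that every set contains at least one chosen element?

T = {8, 10} meets every set (each contains at least one member of T), and |T| = 2.
The sets H, I are pairwise disjoint, so any hitting set needs a separate element for each — at least 2. Hence 2 is optimal.

2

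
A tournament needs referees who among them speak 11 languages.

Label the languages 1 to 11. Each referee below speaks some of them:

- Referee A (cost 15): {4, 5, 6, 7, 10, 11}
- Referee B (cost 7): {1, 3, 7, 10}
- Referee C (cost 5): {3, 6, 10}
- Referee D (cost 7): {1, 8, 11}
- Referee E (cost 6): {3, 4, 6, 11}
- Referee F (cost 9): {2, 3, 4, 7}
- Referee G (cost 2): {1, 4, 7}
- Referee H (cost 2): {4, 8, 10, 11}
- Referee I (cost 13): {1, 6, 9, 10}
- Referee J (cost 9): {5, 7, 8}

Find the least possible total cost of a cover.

33

F, H, I, J together cover every language (F ∪ H ∪ I ∪ J = {1, 2, 3, 4, 5, 6, 7, 8, 9, 10, 11}); total cost 9 + 2 + 13 + 9 = 33.
The greedy pick H, G, C, F, J, I costs 40; no covering selection beats 33.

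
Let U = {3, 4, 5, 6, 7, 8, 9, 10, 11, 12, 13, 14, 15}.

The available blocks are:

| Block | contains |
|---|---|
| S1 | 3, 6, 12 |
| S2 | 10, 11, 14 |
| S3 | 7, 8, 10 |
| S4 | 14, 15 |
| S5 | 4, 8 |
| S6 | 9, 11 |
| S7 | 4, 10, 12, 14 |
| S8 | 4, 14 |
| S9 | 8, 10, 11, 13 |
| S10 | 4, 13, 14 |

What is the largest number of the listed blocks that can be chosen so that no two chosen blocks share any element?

S1, S3, S6, S8 are pairwise disjoint (S1={3,6,12}; S3={7,8,10}; S6={9,11}; S8={4,14}).
Every remaining block overlaps one of these, and no 5 of the listed blocks are pairwise disjoint, so 4 is the maximum.

4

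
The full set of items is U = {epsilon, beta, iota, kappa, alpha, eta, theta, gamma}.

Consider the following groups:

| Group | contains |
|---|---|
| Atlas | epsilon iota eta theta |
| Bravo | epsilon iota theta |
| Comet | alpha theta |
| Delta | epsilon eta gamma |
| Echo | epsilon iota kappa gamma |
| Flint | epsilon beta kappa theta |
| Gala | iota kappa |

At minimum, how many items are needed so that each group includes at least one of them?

3

H = {iota, theta, gamma} meets every group (each contains at least one member of H), and |H| = 3.
The groups Comet, Delta, Gala are pairwise disjoint, so any hitting set needs a separate item for each — at least 3. Hence 3 is optimal.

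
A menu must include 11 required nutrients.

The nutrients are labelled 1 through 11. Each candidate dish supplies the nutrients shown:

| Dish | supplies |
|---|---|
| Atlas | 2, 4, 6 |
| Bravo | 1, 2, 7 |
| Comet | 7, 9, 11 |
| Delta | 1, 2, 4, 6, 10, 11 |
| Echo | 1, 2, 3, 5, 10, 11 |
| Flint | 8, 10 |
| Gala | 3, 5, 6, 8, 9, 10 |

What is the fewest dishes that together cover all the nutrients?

Take {Bravo, Delta, Gala}. Their union is {1, 2, 3, 4, 5, 6, 7, 8, 9, 10, 11}, which is all 11 nutrients.
No 2 of the 7 dishes cover everything (all 21 combinations miss at least one nutrient), so 3 is optimal.

3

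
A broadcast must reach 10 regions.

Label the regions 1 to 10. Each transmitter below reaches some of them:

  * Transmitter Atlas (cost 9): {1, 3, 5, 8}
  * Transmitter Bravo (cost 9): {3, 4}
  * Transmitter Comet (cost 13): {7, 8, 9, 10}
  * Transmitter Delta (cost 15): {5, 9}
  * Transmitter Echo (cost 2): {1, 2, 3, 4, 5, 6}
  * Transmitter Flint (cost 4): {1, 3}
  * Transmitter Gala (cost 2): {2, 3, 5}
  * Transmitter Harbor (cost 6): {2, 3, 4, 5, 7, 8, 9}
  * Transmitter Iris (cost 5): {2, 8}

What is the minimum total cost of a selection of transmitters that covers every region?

15

Comet, Echo together cover every region (Comet ∪ Echo = {1, 2, 3, 4, 5, 6, 7, 8, 9, 10}); total cost 13 + 2 = 15.
The greedy pick Echo, Harbor, Comet costs 21; no covering selection beats 15.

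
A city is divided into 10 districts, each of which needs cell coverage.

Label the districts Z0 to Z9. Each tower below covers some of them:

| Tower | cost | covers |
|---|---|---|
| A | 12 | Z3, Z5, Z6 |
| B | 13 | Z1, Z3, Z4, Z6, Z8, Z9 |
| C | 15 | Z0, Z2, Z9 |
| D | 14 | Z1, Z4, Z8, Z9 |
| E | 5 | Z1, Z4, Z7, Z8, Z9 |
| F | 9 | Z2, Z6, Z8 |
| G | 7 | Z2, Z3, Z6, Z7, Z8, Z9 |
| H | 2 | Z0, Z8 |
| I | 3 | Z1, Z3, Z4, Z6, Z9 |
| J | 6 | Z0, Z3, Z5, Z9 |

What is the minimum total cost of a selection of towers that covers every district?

16

G, I, J together cover every district (G ∪ I ∪ J = {Z0, Z1, Z2, Z3, Z4, Z5, Z6, Z7, Z8, Z9}); total cost 7 + 3 + 6 = 16.
The greedy pick I, H, G, J costs 18; no covering selection beats 16.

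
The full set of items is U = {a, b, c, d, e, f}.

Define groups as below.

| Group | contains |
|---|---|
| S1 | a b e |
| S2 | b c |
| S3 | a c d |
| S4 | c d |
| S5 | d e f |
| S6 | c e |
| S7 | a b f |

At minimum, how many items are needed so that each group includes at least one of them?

3

Take H = {b, c, d}. Each listed group contains at least one of these, so H is a hitting set of size 3.
No choice of 2 items meets every group, so 3 is the minimum.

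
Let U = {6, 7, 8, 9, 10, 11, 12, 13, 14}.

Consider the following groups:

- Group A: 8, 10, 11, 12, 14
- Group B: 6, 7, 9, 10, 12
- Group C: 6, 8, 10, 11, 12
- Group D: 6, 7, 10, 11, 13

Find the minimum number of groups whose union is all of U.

3

A and B and D together: A ∪ B ∪ D = {6, 7, 8, 9, 10, 11, 12, 13, 14} — every item is covered.
Only B contains 9, so B is forced; the remaining 4 items need at least 2 more groups (each remaining group adds at most 3) — so at least 3 groups are needed, and 3 is optimal.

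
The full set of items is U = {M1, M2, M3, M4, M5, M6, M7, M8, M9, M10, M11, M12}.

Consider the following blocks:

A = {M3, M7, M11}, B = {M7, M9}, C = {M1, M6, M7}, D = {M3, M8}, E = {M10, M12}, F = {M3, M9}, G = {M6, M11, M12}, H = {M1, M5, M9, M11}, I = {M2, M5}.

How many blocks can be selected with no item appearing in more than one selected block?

4

C, E, F, I are pairwise disjoint (C={M1,M6,M7}; E={M10,M12}; F={M3,M9}; I={M2,M5}).
Every remaining block overlaps one of these, and no 5 of the listed blocks are pairwise disjoint, so 4 is the maximum.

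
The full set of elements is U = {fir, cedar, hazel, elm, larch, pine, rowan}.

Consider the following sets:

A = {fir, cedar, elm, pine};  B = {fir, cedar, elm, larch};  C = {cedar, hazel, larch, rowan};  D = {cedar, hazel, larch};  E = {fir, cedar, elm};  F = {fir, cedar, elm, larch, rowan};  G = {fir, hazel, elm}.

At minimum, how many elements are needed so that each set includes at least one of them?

2

The 2 elements {fir, hazel} hit every set.
No single element lies in every set, so at least 2 are needed and 2 is optimal.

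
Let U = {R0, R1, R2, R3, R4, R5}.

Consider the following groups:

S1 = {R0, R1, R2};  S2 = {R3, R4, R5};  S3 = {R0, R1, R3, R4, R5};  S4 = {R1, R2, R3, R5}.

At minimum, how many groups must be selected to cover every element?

2

Take {S3, S4}. Their union is {R0, R1, R2, R3, R4, R5}, which is all 6 elements.
No single group has all 6 elements (the largest, S3, has 5), so 2 is optimal.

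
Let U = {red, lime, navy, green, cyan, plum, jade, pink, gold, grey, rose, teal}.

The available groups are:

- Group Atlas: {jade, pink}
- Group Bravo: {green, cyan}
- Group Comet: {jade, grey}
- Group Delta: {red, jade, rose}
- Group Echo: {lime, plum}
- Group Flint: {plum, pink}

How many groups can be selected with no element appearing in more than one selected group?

3

Bravo, Comet, Flint are pairwise disjoint (Bravo={green,cyan}; Comet={jade,grey}; Flint={plum,pink}).
Every remaining group overlaps one of these, and no 4 of the listed groups are pairwise disjoint, so 3 is the maximum.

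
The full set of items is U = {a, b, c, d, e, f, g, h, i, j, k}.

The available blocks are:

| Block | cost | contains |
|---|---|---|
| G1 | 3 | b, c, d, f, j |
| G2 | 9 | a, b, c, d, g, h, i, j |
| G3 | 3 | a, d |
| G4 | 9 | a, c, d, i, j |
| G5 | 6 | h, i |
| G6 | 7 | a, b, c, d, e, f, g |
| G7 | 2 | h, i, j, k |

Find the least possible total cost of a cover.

G6, G7 together cover every item (G6 ∪ G7 = {a, b, c, d, e, f, g, h, i, j, k}); total cost 7 + 2 = 9.
The greedy pick G7, G1, G6 costs 12; no covering selection beats 9.

9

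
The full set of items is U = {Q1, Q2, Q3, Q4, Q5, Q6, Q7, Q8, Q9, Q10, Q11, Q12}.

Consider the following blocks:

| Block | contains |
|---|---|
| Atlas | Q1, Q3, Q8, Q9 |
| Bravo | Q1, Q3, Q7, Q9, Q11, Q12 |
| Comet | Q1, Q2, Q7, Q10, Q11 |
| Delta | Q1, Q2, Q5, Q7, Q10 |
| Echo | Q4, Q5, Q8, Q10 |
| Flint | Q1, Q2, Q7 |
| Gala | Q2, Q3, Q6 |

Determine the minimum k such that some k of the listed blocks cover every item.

Bravo and Echo and Gala together: Bravo ∪ Echo ∪ Gala = {Q1, Q2, Q3, Q4, Q5, Q6, Q7, Q8, Q9, Q10, Q11, Q12} — every item is covered.
Only Echo contains Q4, so Echo is forced; the remaining 8 items need at least 2 more blocks (each remaining block adds at most 6) — so at least 3 blocks are needed, and 3 is optimal.

3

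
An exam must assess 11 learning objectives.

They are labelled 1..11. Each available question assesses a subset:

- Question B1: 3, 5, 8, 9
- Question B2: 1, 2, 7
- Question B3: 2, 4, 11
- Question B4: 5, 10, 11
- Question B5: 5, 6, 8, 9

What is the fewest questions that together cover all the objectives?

5

Take {B1, B2, B3, B4, B5}. Their union is {1, 2, 3, 4, 5, 6, 7, 8, 9, 10, 11}, which is all 11 objectives.
No 4 of the 5 questions cover everything (all 5 combinations miss at least one objective), so 5 is optimal.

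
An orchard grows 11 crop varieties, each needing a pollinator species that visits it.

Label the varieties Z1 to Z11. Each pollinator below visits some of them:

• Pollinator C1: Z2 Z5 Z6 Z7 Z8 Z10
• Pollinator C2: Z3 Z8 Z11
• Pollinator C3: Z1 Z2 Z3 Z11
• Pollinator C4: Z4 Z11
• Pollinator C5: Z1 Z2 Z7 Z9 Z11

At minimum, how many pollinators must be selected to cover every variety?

Take {C1, C3, C4, C5}. Their union is {Z1, Z2, Z3, Z4, Z5, Z6, Z7, Z8, Z9, Z10, Z11}, which is all 11 varieties.
No 3 of the 5 pollinators cover everything (all 10 combinations miss at least one variety), so 4 is optimal.

4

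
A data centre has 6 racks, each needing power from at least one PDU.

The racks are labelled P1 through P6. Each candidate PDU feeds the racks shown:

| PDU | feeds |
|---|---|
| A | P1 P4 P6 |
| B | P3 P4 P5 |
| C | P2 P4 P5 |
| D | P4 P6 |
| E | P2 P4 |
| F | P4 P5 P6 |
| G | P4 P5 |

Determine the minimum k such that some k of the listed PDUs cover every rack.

Take {A, B, E}. Their union is {P1, P2, P3, P4, P5, P6}, which is all 6 racks.
Only A contains P1, so A is forced; the remaining 3 racks need at least 2 more PDUs (each remaining PDU adds at most 2) — so at least 3 PDUs are needed, and 3 is optimal.

3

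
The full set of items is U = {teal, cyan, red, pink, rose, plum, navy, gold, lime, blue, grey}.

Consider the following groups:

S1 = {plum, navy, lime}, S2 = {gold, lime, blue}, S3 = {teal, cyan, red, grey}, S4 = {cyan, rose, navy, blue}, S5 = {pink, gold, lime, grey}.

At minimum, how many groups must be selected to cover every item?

S1 and S3 and S4 and S5 together: S1 ∪ S3 ∪ S4 ∪ S5 = {teal, cyan, red, pink, rose, plum, navy, gold, lime, blue, grey} — every item is covered.
Only S3 contains teal, so S3 is forced; the remaining 7 items need at least 3 more groups (each remaining group adds at most 3) — so at least 4 groups are needed, and 4 is optimal.

4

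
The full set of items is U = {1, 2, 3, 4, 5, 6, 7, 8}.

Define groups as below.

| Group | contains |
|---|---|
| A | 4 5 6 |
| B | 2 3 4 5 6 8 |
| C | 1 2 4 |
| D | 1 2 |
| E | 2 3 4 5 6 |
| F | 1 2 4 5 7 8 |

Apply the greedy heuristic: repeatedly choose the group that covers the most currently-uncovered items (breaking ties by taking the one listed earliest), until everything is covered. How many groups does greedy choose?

Greedy: pick B (covers 6 new) → pick F (covers 2 new). Total picks: 2.

2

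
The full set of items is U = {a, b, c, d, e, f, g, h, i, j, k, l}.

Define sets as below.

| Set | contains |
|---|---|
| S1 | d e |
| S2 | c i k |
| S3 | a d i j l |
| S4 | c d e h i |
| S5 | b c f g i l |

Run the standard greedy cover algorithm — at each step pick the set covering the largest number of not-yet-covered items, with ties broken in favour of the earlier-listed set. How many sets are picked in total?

Greedy: pick S5 (covers 6 new) → pick S3 (covers 3 new) → pick S4 (covers 2 new) → pick S2 (covers 1 new). Total picks: 4.

4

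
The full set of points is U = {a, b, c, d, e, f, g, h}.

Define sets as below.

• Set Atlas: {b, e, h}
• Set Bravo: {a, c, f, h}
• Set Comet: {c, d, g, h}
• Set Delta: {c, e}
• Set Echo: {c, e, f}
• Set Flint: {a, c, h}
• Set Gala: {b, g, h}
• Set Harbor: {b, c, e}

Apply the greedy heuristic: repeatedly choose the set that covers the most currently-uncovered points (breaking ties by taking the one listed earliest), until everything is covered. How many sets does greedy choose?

Greedy: pick Bravo (covers 4 new) → pick Atlas (covers 2 new) → pick Comet (covers 2 new). Total picks: 3.

3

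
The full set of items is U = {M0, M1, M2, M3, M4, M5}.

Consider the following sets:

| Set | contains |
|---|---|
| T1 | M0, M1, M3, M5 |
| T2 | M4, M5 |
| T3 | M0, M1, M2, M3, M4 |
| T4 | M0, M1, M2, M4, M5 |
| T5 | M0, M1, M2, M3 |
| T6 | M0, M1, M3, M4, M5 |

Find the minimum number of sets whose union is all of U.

2

T3 and T4 together: T3 ∪ T4 = {M0, M1, M2, M3, M4, M5} — every item is covered.
No single set has all 6 items (the largest, T3, has 5), so 2 is optimal.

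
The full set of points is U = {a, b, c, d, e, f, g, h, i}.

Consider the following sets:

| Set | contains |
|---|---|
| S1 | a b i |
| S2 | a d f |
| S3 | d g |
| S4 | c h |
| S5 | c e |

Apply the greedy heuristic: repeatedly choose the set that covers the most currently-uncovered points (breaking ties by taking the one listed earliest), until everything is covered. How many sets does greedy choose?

5

Greedy: pick S1 (covers 3 new) → pick S2 (covers 2 new) → pick S4 (covers 2 new) → pick S3 (covers 1 new) → pick S5 (covers 1 new). Total picks: 5.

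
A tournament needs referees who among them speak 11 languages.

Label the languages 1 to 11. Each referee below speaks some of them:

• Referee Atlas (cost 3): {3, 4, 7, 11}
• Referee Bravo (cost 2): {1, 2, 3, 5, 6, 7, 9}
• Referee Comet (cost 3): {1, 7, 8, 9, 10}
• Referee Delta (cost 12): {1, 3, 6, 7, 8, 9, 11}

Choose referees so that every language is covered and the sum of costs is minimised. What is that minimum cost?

8

Atlas, Bravo, Comet together cover every language (Atlas ∪ Bravo ∪ Comet = {1, 2, 3, 4, 5, 6, 7, 8, 9, 10, 11}); total cost 3 + 2 + 3 = 8.
No covering selection has total cost below 8.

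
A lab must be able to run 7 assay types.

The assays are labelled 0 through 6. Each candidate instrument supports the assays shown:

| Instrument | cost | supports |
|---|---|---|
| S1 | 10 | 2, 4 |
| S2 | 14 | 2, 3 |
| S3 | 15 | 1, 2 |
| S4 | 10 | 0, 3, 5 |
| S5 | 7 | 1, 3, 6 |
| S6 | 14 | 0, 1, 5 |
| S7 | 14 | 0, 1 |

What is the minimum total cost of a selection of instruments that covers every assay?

S1, S4, S5 together cover every assay (S1 ∪ S4 ∪ S5 = {0, 1, 2, 3, 4, 5, 6}); total cost 10 + 10 + 7 = 27.
No covering selection has total cost below 27.

27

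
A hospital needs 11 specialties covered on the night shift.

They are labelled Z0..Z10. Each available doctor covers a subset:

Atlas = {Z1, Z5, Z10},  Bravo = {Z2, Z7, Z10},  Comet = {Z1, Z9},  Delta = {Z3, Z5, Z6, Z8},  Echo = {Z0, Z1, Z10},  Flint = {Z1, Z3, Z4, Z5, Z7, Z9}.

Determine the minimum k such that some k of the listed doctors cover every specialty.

4

Bravo and Delta and Echo and Flint together: Bravo ∪ Delta ∪ Echo ∪ Flint = {Z0, Z1, Z2, Z3, Z4, Z5, Z6, Z7, Z8, Z9, Z10} — every specialty is covered.
Only Flint contains Z4, so Flint is forced; the remaining 5 specialties need at least 3 more doctors (each remaining doctor adds at most 2) — so at least 4 doctors are needed, and 4 is optimal.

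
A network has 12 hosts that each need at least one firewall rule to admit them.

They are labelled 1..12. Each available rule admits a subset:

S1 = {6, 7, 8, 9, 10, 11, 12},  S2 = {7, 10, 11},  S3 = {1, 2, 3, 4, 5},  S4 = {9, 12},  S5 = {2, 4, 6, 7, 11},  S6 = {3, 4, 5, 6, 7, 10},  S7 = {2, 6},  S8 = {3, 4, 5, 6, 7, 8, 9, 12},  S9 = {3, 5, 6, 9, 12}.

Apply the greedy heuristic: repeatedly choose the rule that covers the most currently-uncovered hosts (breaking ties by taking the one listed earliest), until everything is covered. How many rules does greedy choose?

Greedy: pick S8 (covers 8 new) → pick S1 (covers 2 new) → pick S3 (covers 2 new). Total picks: 3.
(The true minimum cover uses only 2 rules, so greedy is not optimal here.)

3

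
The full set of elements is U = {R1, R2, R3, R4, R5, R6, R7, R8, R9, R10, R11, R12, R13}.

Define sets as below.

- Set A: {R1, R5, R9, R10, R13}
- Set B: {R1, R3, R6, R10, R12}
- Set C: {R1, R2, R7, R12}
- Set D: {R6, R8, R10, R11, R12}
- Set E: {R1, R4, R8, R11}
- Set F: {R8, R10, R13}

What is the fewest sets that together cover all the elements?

4

A, B, C, and E cover everything between them: the union {R1, R2, R3, R4, R5, R6, R7, R8, R9, R10, R11, R12, R13} is all of U.
Only C contains R2, so C is forced; the remaining 9 elements need at least 3 more sets (each remaining set adds at most 4) — so at least 4 sets are needed, and 4 is optimal.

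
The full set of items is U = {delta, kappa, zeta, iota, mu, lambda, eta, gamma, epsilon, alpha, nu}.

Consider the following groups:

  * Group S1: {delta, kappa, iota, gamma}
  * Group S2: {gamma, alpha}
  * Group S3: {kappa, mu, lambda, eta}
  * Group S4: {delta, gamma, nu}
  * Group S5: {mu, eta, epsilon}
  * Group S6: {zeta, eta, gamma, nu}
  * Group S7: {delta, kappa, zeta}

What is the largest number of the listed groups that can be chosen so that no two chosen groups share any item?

S2, S5, S7 are pairwise disjoint (S2={gamma,alpha}; S5={mu,eta,epsilon}; S7={delta,kappa,zeta}).
Every remaining group overlaps one of these, and no 4 of the listed groups are pairwise disjoint, so 3 is the maximum.

3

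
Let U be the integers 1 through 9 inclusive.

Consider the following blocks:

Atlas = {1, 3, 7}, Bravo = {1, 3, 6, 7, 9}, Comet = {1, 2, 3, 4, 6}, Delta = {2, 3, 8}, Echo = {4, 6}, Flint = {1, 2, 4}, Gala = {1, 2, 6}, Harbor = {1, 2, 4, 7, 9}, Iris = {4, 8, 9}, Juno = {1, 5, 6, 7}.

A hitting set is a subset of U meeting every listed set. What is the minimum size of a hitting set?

H = {3, 4, 6} meets every block (each contains at least one member of H), and |H| = 3.
No choice of 2 elements meets every block, so 3 is the minimum.

3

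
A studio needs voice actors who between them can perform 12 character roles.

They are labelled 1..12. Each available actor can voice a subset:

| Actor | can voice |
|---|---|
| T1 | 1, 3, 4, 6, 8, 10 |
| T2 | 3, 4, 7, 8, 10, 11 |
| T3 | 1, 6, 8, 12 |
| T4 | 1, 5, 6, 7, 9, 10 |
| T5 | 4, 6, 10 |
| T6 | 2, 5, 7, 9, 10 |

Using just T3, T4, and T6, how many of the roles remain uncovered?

3

Union of T3, T4, T6 = {1, 2, 5, 6, 7, 8, 9, 10, 12}.
Not covered: 3, 4, 11 — 3 roles.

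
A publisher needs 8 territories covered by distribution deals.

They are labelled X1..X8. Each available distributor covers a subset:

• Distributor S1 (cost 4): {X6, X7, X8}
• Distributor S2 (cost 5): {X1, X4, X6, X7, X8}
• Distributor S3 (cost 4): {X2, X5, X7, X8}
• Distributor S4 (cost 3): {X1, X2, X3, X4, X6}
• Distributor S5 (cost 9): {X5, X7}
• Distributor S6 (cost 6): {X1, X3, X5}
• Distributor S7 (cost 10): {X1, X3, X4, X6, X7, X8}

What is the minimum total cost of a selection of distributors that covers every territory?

7

S3, S4 together cover every territory (S3 ∪ S4 = {X1, X2, X3, X4, X5, X6, X7, X8}); total cost 4 + 3 = 7.
No covering selection has total cost below 7.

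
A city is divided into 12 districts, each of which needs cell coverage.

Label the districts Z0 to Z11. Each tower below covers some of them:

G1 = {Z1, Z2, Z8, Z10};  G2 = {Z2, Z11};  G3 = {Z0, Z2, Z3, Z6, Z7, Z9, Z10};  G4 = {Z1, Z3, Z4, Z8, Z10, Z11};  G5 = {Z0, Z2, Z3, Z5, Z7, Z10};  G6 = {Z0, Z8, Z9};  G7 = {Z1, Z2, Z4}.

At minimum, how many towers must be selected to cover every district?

3

Take {G3, G4, G5}. Their union is {Z0, Z1, Z2, Z3, Z4, Z5, Z6, Z7, Z8, Z9, Z10, Z11}, which is all 12 districts.
Only G5 contains Z5, so G5 is forced; the remaining 6 districts need at least 2 more towers (each remaining tower adds at most 4) — so at least 3 towers are needed, and 3 is optimal.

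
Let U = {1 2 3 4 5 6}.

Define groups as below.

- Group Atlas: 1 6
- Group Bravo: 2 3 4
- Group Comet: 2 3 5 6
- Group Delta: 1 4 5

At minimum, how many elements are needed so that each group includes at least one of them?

The 2 elements {1, 3} hit every group.
The groups Atlas, Bravo are pairwise disjoint, so any hitting set needs a separate element for each — at least 2. Hence 2 is optimal.

2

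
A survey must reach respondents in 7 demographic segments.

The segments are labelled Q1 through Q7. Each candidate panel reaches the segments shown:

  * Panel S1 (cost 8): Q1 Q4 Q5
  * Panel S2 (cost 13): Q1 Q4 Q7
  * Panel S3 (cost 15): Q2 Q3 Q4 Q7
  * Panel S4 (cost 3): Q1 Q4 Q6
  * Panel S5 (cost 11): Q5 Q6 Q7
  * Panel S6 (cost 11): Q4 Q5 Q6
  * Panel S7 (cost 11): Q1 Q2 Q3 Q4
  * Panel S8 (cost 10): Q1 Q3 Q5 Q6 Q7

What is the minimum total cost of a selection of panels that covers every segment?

S7, S8 together cover every segment (S7 ∪ S8 = {Q1, Q2, Q3, Q4, Q5, Q6, Q7}); total cost 11 + 10 = 21.
The greedy pick S4, S8, S7 costs 24; no covering selection beats 21.

21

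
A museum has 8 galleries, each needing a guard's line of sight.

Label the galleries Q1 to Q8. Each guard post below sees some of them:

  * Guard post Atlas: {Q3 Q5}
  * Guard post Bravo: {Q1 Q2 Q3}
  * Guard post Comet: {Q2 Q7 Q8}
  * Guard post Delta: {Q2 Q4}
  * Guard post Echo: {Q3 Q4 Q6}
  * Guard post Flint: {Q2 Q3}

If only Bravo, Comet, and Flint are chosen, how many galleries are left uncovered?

3

Union of Bravo, Comet, Flint = {Q1, Q2, Q3, Q7, Q8}.
Not covered: Q4, Q5, Q6 — 3 galleries.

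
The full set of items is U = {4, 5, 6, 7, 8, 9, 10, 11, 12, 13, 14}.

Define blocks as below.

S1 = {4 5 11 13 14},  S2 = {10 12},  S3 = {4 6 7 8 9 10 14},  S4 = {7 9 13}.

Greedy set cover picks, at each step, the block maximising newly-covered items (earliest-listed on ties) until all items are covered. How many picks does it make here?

Greedy: pick S3 (covers 7 new) → pick S1 (covers 3 new) → pick S2 (covers 1 new). Total picks: 3.

3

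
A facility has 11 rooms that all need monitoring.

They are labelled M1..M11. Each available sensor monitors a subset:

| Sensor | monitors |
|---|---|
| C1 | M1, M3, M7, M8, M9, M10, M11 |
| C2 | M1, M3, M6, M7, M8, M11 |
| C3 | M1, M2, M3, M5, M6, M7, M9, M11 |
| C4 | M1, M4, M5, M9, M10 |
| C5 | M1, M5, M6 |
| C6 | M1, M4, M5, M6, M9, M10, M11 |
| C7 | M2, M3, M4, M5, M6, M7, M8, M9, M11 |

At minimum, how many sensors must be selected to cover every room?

C1 and C7 together: C1 ∪ C7 = {M1, M2, M3, M4, M5, M6, M7, M8, M9, M10, M11} — every room is covered.
No single sensor has all 11 rooms (the largest, C7, has 9), so 2 is optimal.

2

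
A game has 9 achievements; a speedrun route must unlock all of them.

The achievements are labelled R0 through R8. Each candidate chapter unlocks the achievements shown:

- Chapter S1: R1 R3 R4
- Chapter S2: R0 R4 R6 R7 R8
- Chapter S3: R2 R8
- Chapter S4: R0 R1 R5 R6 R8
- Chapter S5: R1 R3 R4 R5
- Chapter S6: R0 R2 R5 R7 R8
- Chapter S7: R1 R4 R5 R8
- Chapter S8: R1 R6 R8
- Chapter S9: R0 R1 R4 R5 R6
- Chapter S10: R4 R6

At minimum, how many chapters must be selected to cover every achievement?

3

S1 and S2 and S6 together: S1 ∪ S2 ∪ S6 = {R0, R1, R2, R3, R4, R5, R6, R7, R8} — every achievement is covered.
No 2 of the 10 chapters cover everything (all 45 combinations miss at least one achievement), so 3 is optimal.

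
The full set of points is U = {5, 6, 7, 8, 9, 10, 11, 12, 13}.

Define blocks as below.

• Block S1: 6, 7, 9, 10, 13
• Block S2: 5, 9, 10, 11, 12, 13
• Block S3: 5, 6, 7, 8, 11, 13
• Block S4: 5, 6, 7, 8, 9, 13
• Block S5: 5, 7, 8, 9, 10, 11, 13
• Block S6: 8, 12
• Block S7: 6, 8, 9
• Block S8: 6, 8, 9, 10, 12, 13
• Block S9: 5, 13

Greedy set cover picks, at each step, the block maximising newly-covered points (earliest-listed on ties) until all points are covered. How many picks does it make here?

Greedy: pick S5 (covers 7 new) → pick S8 (covers 2 new). Total picks: 2.

2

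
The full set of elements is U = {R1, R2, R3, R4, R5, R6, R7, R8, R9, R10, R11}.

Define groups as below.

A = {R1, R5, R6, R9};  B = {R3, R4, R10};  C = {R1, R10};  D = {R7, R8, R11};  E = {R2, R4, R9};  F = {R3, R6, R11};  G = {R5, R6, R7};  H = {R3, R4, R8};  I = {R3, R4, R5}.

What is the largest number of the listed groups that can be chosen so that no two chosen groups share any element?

3

A, B, D are pairwise disjoint (A={R1,R5,R6,R9}; B={R3,R4,R10}; D={R7,R8,R11}).
Every remaining group overlaps one of these, and no 4 of the listed groups are pairwise disjoint, so 3 is the maximum.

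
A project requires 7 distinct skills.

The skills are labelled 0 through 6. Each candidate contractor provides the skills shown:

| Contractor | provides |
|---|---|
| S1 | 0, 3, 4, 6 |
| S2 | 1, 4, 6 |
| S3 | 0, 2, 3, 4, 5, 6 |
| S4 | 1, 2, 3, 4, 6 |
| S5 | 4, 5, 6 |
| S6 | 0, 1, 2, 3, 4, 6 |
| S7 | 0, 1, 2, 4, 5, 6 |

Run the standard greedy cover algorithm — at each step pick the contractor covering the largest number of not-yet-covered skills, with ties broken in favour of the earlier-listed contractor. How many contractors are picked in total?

2

Greedy: pick S3 (covers 6 new) → pick S2 (covers 1 new). Total picks: 2.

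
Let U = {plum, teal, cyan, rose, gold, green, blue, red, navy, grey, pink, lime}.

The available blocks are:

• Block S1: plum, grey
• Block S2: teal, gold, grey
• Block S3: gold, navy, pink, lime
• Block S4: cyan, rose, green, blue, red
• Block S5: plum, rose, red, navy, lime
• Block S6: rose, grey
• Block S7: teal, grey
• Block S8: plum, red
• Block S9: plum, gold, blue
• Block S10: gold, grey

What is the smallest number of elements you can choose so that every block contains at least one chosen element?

H = {gold, red, grey} meets every block (each contains at least one member of H), and |H| = 3.
The blocks S1, S3, S4 are pairwise disjoint, so any hitting set needs a separate element for each — at least 3. Hence 3 is optimal.

3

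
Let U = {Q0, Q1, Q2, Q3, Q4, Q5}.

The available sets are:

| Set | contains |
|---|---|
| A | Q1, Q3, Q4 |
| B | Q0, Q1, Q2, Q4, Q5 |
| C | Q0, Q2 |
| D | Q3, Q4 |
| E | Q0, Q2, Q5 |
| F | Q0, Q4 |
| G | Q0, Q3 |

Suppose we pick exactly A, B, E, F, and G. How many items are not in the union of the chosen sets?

0

Union of A, B, E, F, G = {Q0, Q1, Q2, Q3, Q4, Q5} — that's every item, so 0 are uncovered.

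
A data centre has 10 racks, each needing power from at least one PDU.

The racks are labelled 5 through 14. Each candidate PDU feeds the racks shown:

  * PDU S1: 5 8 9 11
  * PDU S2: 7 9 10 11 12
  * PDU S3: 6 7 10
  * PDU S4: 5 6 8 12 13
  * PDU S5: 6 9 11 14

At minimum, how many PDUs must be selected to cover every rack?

S3 and S4 and S5 together: S3 ∪ S4 ∪ S5 = {5, 6, 7, 8, 9, 10, 11, 12, 13, 14} — every rack is covered.
Only S4 contains 13, so S4 is forced; the remaining 5 racks need at least 2 more PDUs (each remaining PDU adds at most 4) — so at least 3 PDUs are needed, and 3 is optimal.

3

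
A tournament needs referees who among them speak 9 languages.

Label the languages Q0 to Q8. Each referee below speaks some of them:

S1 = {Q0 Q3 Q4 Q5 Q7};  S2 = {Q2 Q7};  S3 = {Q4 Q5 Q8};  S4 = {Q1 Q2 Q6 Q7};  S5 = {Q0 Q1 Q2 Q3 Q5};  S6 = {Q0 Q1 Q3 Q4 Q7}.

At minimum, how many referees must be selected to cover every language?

3

Take {S3, S4, S5}. Their union is {Q0, Q1, Q2, Q3, Q4, Q5, Q6, Q7, Q8}, which is all 9 languages.
Only S4 contains Q6, so S4 is forced; the remaining 5 languages need at least 2 more referees (each remaining referee adds at most 4) — so at least 3 referees are needed, and 3 is optimal.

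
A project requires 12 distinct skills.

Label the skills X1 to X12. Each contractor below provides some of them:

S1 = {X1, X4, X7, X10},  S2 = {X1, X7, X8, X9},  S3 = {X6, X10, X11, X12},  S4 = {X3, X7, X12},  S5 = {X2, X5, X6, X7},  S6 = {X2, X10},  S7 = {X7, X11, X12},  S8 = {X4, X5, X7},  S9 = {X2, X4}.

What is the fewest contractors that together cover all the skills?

5

Take {S2, S3, S4, S5, S9}. Their union is {X1, X2, X3, X4, X5, X6, X7, X8, X9, X10, X11, X12}, which is all 12 skills.
No 4 of the 9 contractors cover everything (all 126 combinations miss at least one skill), so 5 is optimal.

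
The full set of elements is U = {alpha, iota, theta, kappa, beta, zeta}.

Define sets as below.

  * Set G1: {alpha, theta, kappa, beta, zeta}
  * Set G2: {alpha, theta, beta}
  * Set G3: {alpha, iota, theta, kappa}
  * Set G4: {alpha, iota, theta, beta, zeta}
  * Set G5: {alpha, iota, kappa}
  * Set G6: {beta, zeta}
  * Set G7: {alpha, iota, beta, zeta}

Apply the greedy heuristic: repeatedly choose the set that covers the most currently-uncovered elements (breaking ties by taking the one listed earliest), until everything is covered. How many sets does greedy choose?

2

Greedy: pick G1 (covers 5 new) → pick G3 (covers 1 new). Total picks: 2.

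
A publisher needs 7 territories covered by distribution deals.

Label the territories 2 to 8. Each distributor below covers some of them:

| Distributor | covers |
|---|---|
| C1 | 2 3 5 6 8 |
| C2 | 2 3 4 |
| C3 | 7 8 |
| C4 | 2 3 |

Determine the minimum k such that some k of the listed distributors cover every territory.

3

C1 and C2 and C3 together: C1 ∪ C2 ∪ C3 = {2, 3, 4, 5, 6, 7, 8} — every territory is covered.
Only C2 contains 4, so C2 is forced; the remaining 4 territories need at least 2 more distributors (each remaining distributor adds at most 3) — so at least 3 distributors are needed, and 3 is optimal.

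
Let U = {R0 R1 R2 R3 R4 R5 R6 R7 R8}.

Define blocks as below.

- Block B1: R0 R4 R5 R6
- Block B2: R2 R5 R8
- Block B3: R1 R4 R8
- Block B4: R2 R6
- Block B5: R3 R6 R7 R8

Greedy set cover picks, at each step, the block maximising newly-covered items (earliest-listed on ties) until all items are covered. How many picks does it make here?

4

Greedy: pick B1 (covers 4 new) → pick B5 (covers 3 new) → pick B2 (covers 1 new) → pick B3 (covers 1 new). Total picks: 4.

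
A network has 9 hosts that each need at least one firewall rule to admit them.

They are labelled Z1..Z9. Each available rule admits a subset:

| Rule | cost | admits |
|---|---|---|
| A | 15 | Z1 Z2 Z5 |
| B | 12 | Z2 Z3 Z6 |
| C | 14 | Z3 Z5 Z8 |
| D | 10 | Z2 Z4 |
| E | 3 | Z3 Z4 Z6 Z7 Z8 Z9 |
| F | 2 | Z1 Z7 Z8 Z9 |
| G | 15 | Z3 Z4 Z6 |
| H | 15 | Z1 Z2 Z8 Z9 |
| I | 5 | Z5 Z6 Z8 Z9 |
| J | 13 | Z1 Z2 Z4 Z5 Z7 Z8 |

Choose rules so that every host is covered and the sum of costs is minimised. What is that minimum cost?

E, J together cover every host (E ∪ J = {Z1, Z2, Z3, Z4, Z5, Z6, Z7, Z8, Z9}); total cost 3 + 13 = 16.
The greedy pick E, F, I, D costs 20; no covering selection beats 16.

16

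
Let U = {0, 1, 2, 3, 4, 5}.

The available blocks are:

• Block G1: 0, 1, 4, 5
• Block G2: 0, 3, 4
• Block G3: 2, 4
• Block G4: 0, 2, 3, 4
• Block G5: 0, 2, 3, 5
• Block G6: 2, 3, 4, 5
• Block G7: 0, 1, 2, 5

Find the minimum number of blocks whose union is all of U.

G2 and G7 together: G2 ∪ G7 = {0, 1, 2, 3, 4, 5} — every point is covered.
No single block has all 6 points (the largest, G1, has 4), so 2 is optimal.

2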